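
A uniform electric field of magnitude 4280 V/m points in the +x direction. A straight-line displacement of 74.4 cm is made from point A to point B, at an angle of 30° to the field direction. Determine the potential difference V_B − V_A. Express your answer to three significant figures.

-2760 V

Only the component of displacement along E changes the potential: ΔV = −E·d·cosθ.
ΔV = −(4280 V/m)(0.744 m)cos30° = -2760 V.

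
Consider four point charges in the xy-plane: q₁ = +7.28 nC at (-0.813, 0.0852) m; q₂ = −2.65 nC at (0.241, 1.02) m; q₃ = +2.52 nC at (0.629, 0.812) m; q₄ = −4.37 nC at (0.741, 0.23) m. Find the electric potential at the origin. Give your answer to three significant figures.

28.8 V

The total potential is the scalar sum of each charge's contribution, V = Σ kqᵢ/rᵢ.
Distances from the field point to each charge: r₁ = 0.817 m, r₂ = 1.05 m, r₃ = 1.03 m, r₄ = 0.776 m.
V = k[(7.28×10⁻⁹)/(0.817) + (-2.65×10⁻⁹)/(1.05) + (2.52×10⁻⁹)/(1.03) + (-4.37×10⁻⁹)/(0.776)] = 28.8 V.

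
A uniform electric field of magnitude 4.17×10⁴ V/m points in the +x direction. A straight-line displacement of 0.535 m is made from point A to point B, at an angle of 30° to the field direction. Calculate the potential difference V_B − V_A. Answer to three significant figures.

-1.93×10⁴ V

Only the component of displacement along E changes the potential: ΔV = −E·d·cosθ.
ΔV = −(4.17×10⁴ V/m)(0.535 m)cos30° = -1.93×10⁴ V.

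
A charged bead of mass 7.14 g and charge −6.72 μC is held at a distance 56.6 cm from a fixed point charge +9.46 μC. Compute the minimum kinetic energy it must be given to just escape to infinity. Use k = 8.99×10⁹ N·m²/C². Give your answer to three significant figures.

1.01 J

To just escape, total mechanical energy must reach zero at infinity: ½mv²_min + U = 0, so ½mv²_min = −U = |kQq|/r.
|U| = |kQq|/r = (8.99×10⁹ N·m²/C²)(9.46×10⁻⁶)(6.72×10⁻⁶)/(0.566) = 1.01 J.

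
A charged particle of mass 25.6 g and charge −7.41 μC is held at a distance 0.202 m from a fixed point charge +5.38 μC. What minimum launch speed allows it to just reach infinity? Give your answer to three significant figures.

To just escape, total mechanical energy must reach zero at infinity: ½mv²_min + U = 0, so ½mv²_min = −U = |kQq|/r.
|U| = |kQq|/r = (8.99×10⁹ N·m²/C²)(5.38×10⁻⁶)(7.41×10⁻⁶)/(0.202) = 1.77 J.
v_min = √(2|U|/m) = √(2·1.77/0.0256) = 11.8 m/s.

11.8 m/s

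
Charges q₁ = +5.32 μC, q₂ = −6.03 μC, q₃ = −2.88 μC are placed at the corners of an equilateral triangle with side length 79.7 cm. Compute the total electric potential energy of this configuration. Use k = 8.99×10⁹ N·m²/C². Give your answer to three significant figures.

The work to assemble the configuration equals its total potential energy, U = Σ kqᵢqⱼ/rᵢⱼ over all pairs.
All three pair separations equal the side length, 0.797 m.
U = (-0.362) + (-0.173) + (0.196) = -0.339 J.

-0.339 J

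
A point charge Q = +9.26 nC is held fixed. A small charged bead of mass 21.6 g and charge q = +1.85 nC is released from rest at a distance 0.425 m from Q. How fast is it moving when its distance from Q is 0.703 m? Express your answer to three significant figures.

Only the electrostatic force acts, so mechanical energy is conserved: ½mv² = U₁ − U₂ = kQq(1/r₁ − 1/r₂).
U₁ − U₂ = (8.99×10⁹ N·m²/C²)(9.26×10⁻⁹ C)(1.85×10⁻⁹ C)(1/0.425 − 1/0.703) = 1.43×10⁻⁷ J.
v = √(2·1.43×10⁻⁷/0.0216) = 3.64×10⁻³ m/s.

3.64×10⁻³ m/s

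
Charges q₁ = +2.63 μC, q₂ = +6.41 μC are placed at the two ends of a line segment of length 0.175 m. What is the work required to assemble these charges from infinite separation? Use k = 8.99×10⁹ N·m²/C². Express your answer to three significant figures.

0.866 J

The assembly work is the sum of pairwise potential energies, U = Σ_{i<j} kqᵢqⱼ/rᵢⱼ.
The separation is r = 0.175 m.
U = (0.866) = 0.866 J.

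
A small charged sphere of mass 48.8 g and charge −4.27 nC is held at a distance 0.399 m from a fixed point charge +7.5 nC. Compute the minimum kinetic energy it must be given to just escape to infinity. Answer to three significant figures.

To just escape, total mechanical energy must reach zero at infinity: ½mv²_min + U = 0, so ½mv²_min = −U = |kQq|/r.
|U| = |kQq|/r = (8.99×10⁹ N·m²/C²)(7.50×10⁻⁹)(4.27×10⁻⁹)/(0.399) = 7.22×10⁻⁷ J.

7.22×10⁻⁷ J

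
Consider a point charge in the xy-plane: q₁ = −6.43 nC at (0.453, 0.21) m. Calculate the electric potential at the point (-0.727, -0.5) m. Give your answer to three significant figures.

-42.0 V

Electric potential is a scalar, so the contributions from each charge add algebraically: V = Σ kqᵢ/rᵢ.
Distances from the field point to each charge: r₁ = 1.38 m.
V = k[(-6.43×10⁻⁹)/(1.38)] = -42.0 V.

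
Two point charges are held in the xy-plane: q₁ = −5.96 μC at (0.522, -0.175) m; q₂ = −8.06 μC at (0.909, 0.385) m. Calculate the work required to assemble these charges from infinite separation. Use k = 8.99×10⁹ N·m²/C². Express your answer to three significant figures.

0.634 J

The assembly work is the sum of pairwise potential energies, U = Σ_{i<j} kqᵢqⱼ/rᵢⱼ.
Pair separations: r₁₂ = 0.681 m.
U = (0.634) = 0.634 J.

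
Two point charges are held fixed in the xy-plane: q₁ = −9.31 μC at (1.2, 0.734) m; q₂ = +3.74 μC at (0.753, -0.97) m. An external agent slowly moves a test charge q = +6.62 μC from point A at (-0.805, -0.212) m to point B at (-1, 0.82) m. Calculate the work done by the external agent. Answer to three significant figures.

For quasistatic motion the external work equals the change in potential energy: W_ext = qΔV = q(V_B − V_A).
At A: distances to the source charges are 2.22 m, 1.73 m; V_A = Σ kqᵢ/rᵢ = -1.83×10⁴ V.
At B: distances to the source charges are 2.20 m, 2.51 m; V_B = Σ kqᵢ/rᵢ = -2.46×10⁴ V.
ΔV = V_B − V_A = -6250 V.
W_ext = qΔV = (6.62×10⁻⁶ C)(-6250 V) = -0.0414 J.

-0.0414 J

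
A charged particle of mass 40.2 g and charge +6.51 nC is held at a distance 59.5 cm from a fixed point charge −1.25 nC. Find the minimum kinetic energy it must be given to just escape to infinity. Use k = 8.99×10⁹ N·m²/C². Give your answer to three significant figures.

1.23×10⁻⁷ J

To just escape, total mechanical energy must reach zero at infinity: ½mv²_min + U = 0, so ½mv²_min = −U = |kQq|/r.
|U| = |kQq|/r = (8.99×10⁹ N·m²/C²)(1.25×10⁻⁹)(6.51×10⁻⁹)/(0.595) = 1.23×10⁻⁷ J.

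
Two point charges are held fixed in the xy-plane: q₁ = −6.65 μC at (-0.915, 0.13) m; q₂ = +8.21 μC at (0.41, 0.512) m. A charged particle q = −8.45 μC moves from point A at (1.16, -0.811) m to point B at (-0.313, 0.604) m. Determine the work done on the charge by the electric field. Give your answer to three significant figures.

The work done by the electric force is W_field = −ΔU = −q(V_B − V_A) = q(V_A − V_B).
At A: distances to the source charges are 2.28 m, 1.52 m; V_A = Σ kqᵢ/rᵢ = 2.23×10⁴ V.
At B: distances to the source charges are 0.766 m, 0.729 m; V_B = Σ kqᵢ/rᵢ = 2.32×10⁴ V.
ΔV = V_B − V_A = 951 V.
W_field = −qΔV = −(-8.45×10⁻⁶ C)(951 V) = 8.04×10⁻³ J.

8.04×10⁻³ J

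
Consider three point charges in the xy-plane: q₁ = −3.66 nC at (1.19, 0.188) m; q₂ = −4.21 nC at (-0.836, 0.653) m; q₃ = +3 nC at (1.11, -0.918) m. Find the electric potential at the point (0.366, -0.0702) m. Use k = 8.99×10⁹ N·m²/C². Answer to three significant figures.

Electric potential is a scalar, so the contributions from each charge add algebraically: V = Σ kqᵢ/rᵢ.
Distances from the field point to each charge: r₁ = 0.864 m, r₂ = 1.40 m, r₃ = 1.13 m.
V = k[(-3.66×10⁻⁹)/(0.864) + (-4.21×10⁻⁹)/(1.40) + (3.00×10⁻⁹)/(1.13)] = -41.2 V.

-41.2 V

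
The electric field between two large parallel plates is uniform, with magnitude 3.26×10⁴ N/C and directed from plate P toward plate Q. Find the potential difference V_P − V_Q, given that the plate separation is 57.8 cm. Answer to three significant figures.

In a uniform field, potential decreases in the direction of E: ΔV = −E·d for a displacement d parallel to E.
Going from Q to P is a displacement of 57.8 cm opposite to the field, so V_P − V_Q = +Ed = 1.88×10⁴ V.

1.88×10⁴ V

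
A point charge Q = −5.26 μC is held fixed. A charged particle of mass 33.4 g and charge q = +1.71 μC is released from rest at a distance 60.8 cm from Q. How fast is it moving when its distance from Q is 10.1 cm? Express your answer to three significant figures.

Only the electrostatic force acts, so mechanical energy is conserved: ½mv² = U₁ − U₂ = kQq(1/r₁ − 1/r₂).
U₁ − U₂ = (8.99×10⁹ N·m²/C²)(-5.26×10⁻⁶ C)(1.71×10⁻⁶ C)(1/0.608 − 1/0.101) = 0.668 J.
v = √(2·0.668/0.0334) = 6.32 m/s.

6.32 m/s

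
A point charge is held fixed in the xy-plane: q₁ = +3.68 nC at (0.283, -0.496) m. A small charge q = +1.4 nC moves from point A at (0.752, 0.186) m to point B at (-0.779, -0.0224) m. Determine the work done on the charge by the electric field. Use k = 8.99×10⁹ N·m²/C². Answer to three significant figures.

The work done by the electric force is W_field = −ΔU = −q(V_B − V_A) = q(V_A − V_B).
At A: distance to the source charge is 0.828 m; V_A = kq₁/r = 40.0 V.
At B: distance to the source charge is 1.16 m; V_B = kq₁/r = 28.5 V.
ΔV = V_B − V_A = -11.5 V.
W_field = −qΔV = −(1.40×10⁻⁹ C)(-11.5 V) = 1.61×10⁻⁸ J.

1.61×10⁻⁸ J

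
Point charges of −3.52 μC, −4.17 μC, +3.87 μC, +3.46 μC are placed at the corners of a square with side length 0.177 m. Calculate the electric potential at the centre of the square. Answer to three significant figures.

-2.59×10⁴ V

The total potential is the scalar sum of each charge's contribution, V = Σ kqᵢ/rᵢ.
The distance from each corner to the centre is a√2/2 = 0.125 m.
V = k[(-3.52×10⁻⁶)/(0.125) + (-4.17×10⁻⁶)/(0.125) + (3.87×10⁻⁶)/(0.125) + (3.46×10⁻⁶)/(0.125)] = -2.59×10⁴ V.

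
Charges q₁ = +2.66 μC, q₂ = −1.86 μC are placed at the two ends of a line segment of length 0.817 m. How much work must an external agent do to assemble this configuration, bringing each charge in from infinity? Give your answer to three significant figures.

The assembly work is the sum of pairwise potential energies, U = Σ_{i<j} kqᵢqⱼ/rᵢⱼ.
The separation is r = 0.817 m.
U = (-0.0544) = -0.0544 J.

-0.0544 J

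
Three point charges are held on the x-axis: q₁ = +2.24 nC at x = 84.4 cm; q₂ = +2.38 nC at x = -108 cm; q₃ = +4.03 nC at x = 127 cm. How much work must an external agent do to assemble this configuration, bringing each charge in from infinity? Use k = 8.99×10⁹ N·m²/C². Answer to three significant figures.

2.52×10⁻⁷ J

The work to assemble the configuration equals its total potential energy, U = Σ kqᵢqⱼ/rᵢⱼ over all pairs.
Pair separations: r₁₂ = 1.92 m, r₁₃ = 0.426 m, r₂₃ = 2.35 m.
U = (2.49×10⁻⁸) + (1.91×10⁻⁷) + (3.67×10⁻⁸) = 2.52×10⁻⁷ J.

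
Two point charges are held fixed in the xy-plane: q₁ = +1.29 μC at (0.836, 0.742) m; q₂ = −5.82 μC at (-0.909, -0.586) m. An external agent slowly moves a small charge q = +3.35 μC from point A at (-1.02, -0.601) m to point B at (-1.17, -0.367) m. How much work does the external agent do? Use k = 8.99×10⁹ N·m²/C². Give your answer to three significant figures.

1.05 J

For quasistatic motion the external work equals the change in potential energy: W_ext = qΔV = q(V_B − V_A).
At A: distances to the source charges are 2.29 m, 0.112 m; V_A = Σ kqᵢ/rᵢ = -4.62×10⁵ V.
At B: distances to the source charges are 2.29 m, 0.341 m; V_B = Σ kqᵢ/rᵢ = -1.49×10⁵ V.
ΔV = V_B − V_A = 3.14×10⁵ V.
W_ext = qΔV = (3.35×10⁻⁶ C)(3.14×10⁵ V) = 1.05 J.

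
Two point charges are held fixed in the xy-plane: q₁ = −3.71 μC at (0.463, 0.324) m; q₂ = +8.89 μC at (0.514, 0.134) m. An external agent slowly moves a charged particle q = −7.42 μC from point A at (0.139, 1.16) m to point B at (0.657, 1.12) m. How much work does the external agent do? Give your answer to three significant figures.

-0.0263 J

For quasistatic motion the external work equals the change in potential energy: W_ext = qΔV = q(V_B − V_A).
At A: distances to the source charges are 0.897 m, 1.09 m; V_A = Σ kqᵢ/rᵢ = 3.60×10⁴ V.
At B: distances to the source charges are 0.819 m, 0.996 m; V_B = Σ kqᵢ/rᵢ = 3.95×10⁴ V.
ΔV = V_B − V_A = 3550 V.
W_ext = qΔV = (-7.42×10⁻⁶ C)(3550 V) = -0.0263 J.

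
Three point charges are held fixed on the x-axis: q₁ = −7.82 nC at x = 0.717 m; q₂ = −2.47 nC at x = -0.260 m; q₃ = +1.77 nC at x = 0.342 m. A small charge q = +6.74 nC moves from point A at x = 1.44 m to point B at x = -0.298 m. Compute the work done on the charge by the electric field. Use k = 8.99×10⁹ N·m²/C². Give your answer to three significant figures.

3.59×10⁻⁶ J

The work done by the electric force is W_field = −ΔU = −q(V_B − V_A) = q(V_A − V_B).
At A: distances to the source charges are 0.723 m, 1.70 m, 1.10 m; V_A = Σ kqᵢ/rᵢ = -95.8 V.
At B: distances to the source charges are 1.01 m, 0.0380 m, 0.640 m; V_B = Σ kqᵢ/rᵢ = -629 V.
ΔV = V_B − V_A = -533 V.
W_field = −qΔV = −(6.74×10⁻⁹ C)(-533 V) = 3.59×10⁻⁶ J.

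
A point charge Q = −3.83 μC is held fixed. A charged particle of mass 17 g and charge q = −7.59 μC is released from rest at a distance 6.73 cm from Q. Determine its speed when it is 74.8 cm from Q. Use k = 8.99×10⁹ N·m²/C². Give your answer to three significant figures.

20.4 m/s

Only the electrostatic force acts, so mechanical energy is conserved: ½mv² = U₁ − U₂ = kQq(1/r₁ − 1/r₂).
U₁ − U₂ = (8.99×10⁹ N·m²/C²)(-3.83×10⁻⁶ C)(-7.59×10⁻⁶ C)(1/0.0673 − 1/0.748) = 3.53 J.
v = √(2·3.53/0.0170) = 20.4 m/s.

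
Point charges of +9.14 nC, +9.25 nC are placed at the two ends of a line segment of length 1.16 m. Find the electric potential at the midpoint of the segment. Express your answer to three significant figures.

285 V

The total potential is the scalar sum of each charge's contribution, V = Σ kqᵢ/rᵢ.
Each charge is 0.580 m from the midpoint.
V = k[(9.14×10⁻⁹)/(0.580) + (9.25×10⁻⁹)/(0.580)] = 285 V.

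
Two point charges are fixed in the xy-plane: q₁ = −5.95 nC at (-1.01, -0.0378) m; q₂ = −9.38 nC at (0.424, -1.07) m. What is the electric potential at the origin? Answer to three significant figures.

Electric potential is a scalar, so the contributions from each charge add algebraically: V = Σ kqᵢ/rᵢ.
Distances from the field point to each charge: r₁ = 1.01 m, r₂ = 1.15 m.
V = k[(-5.95×10⁻⁹)/(1.01) + (-9.38×10⁻⁹)/(1.15)] = -126 V.

-126 V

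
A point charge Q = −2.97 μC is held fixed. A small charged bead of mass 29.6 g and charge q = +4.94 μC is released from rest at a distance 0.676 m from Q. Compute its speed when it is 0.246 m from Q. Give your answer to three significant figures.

4.80 m/s

Only the electrostatic force acts, so mechanical energy is conserved: ½mv² = U₁ − U₂ = kQq(1/r₁ − 1/r₂).
U₁ − U₂ = (8.99×10⁹ N·m²/C²)(-2.97×10⁻⁶ C)(4.94×10⁻⁶ C)(1/0.676 − 1/0.246) = 0.341 J.
v = √(2·0.341/0.0296) = 4.80 m/s.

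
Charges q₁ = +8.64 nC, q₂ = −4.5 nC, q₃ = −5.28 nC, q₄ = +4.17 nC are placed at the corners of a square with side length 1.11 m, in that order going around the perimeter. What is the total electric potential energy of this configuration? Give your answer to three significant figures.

The assembly work is the sum of pairwise potential energies, U = Σ_{i<j} kqᵢqⱼ/rᵢⱼ.
The four side pairs have separation 1.11 m and the two diagonal pairs 1.57 m.
Summing all 6 pair terms gives U = -3.78×10⁻⁷ J.

-3.78×10⁻⁷ J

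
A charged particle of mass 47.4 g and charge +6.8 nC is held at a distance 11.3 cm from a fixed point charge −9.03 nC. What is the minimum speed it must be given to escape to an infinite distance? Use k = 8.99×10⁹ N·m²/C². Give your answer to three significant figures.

To just escape, total mechanical energy must reach zero at infinity: ½mv²_min + U = 0, so ½mv²_min = −U = |kQq|/r.
|U| = |kQq|/r = (8.99×10⁹ N·m²/C²)(9.03×10⁻⁹)(6.80×10⁻⁹)/(0.113) = 4.89×10⁻⁶ J.
v_min = √(2|U|/m) = √(2·4.89×10⁻⁶/0.0474) = 0.0144 m/s.

0.0144 m/s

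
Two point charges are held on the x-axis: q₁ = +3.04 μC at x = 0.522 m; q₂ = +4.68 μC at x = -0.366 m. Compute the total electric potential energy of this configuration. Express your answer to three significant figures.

The work to assemble the configuration equals its total potential energy, U = Σ kqᵢqⱼ/rᵢⱼ over all pairs.
Pair separations: r₁₂ = 0.888 m.
U = (0.144) = 0.144 J.

0.144 J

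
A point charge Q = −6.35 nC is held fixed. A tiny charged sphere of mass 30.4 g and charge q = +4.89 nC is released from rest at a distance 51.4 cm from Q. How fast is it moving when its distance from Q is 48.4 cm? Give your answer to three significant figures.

1.49×10⁻³ m/s

Only the electrostatic force acts, so mechanical energy is conserved: ½mv² = U₁ − U₂ = kQq(1/r₁ − 1/r₂).
U₁ − U₂ = (8.99×10⁹ N·m²/C²)(-6.35×10⁻⁹ C)(4.89×10⁻⁹ C)(1/0.514 − 1/0.484) = 3.37×10⁻⁸ J.
v = √(2·3.37×10⁻⁸/0.0304) = 1.49×10⁻³ m/s.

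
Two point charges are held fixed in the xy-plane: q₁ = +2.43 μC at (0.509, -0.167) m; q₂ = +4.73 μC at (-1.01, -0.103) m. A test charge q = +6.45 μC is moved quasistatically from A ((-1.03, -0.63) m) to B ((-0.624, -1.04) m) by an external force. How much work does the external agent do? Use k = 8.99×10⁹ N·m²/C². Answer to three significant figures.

For quasistatic motion the external work equals the change in potential energy: W_ext = qΔV = q(V_B − V_A).
At A: distances to the source charges are 1.61 m, 0.527 m; V_A = Σ kqᵢ/rᵢ = 9.42×10⁴ V.
At B: distances to the source charges are 1.43 m, 1.01 m; V_B = Σ kqᵢ/rᵢ = 5.72×10⁴ V.
ΔV = V_B − V_A = -3.70×10⁴ V.
W_ext = qΔV = (6.45×10⁻⁶ C)(-3.70×10⁴ V) = -0.239 J.

-0.239 J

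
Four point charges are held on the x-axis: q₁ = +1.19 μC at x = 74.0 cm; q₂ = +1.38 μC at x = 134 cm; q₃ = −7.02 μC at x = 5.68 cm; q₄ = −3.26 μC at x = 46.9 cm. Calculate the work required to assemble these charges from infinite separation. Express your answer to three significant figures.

0.171 J

The assembly work is the sum of pairwise potential energies, U = Σ_{i<j} kqᵢqⱼ/rᵢⱼ.
Pair separations: r₁₂ = 0.600 m, r₁₃ = 0.683 m, r₁₄ = 0.271 m, r₂₃ = 1.28 m, r₂₄ = 0.871 m, r₃₄ = 0.412 m.
Summing all 6 pair terms gives U = 0.171 J.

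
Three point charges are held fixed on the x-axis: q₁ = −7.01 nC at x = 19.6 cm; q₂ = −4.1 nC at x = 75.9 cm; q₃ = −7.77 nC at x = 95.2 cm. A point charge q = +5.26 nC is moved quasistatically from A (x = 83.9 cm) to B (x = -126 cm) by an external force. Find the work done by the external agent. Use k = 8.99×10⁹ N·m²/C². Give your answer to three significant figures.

For quasistatic motion the external work equals the change in potential energy: W_ext = qΔV = q(V_B − V_A).
At A: distances to the source charges are 0.643 m, 0.0800 m, 0.113 m; V_A = Σ kqᵢ/rᵢ = -1180 V.
At B: distances to the source charges are 1.46 m, 2.02 m, 2.21 m; V_B = Σ kqᵢ/rᵢ = -93.1 V.
ΔV = V_B − V_A = 1080 V.
W_ext = qΔV = (5.26×10⁻⁹ C)(1080 V) = 5.70×10⁻⁶ J.

5.70×10⁻⁶ J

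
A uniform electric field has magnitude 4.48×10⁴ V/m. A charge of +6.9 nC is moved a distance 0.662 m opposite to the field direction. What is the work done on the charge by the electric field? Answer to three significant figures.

The potential change for a displacement 0.662 m opposite to the field direction is ΔV = +Ed = 2.97×10⁴ V.
W_field = −qΔV = -2.05×10⁻⁴ J.

-2.05×10⁻⁴ J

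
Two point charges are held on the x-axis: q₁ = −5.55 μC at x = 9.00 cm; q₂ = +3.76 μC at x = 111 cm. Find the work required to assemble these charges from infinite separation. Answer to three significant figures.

-0.184 J

The work to assemble the configuration equals its total potential energy, U = Σ kqᵢqⱼ/rᵢⱼ over all pairs.
Pair separations: r₁₂ = 1.02 m.
U = (-0.184) = -0.184 J.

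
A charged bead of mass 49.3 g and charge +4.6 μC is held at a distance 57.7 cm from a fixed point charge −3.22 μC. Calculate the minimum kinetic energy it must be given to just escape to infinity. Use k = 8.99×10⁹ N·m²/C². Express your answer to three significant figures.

To just escape, total mechanical energy must reach zero at infinity: ½mv²_min + U = 0, so ½mv²_min = −U = |kQq|/r.
|U| = |kQq|/r = (8.99×10⁹ N·m²/C²)(3.22×10⁻⁶)(4.60×10⁻⁶)/(0.577) = 0.231 J.

0.231 J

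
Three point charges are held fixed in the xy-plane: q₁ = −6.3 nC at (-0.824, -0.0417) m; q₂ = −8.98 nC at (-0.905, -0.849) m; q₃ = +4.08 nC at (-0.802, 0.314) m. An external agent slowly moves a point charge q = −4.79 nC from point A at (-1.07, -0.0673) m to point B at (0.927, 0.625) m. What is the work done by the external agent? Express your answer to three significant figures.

For quasistatic motion the external work equals the change in potential energy: W_ext = qΔV = q(V_B − V_A).
At A: distances to the source charges are 0.247 m, 0.799 m, 0.466 m; V_A = Σ kqᵢ/rᵢ = -251 V.
At B: distances to the source charges are 1.87 m, 2.35 m, 1.76 m; V_B = Σ kqᵢ/rᵢ = -43.7 V.
ΔV = V_B − V_A = 208 V.
W_ext = qΔV = (-4.79×10⁻⁹ C)(208 V) = -9.95×10⁻⁷ J.

-9.95×10⁻⁷ J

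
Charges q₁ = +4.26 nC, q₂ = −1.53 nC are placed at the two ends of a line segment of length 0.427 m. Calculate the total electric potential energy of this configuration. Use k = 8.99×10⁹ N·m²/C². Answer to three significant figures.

-1.37×10⁻⁷ J

The assembly work is the sum of pairwise potential energies, U = Σ_{i<j} kqᵢqⱼ/rᵢⱼ.
The separation is r = 0.427 m.
U = (-1.37×10⁻⁷) = -1.37×10⁻⁷ J.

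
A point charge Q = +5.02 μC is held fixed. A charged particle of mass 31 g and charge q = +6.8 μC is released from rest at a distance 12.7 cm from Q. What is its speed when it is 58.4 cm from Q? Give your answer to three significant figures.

11.0 m/s

Only the electrostatic force acts, so mechanical energy is conserved: ½mv² = U₁ − U₂ = kQq(1/r₁ − 1/r₂).
U₁ − U₂ = (8.99×10⁹ N·m²/C²)(5.02×10⁻⁶ C)(6.80×10⁻⁶ C)(1/0.127 − 1/0.584) = 1.89 J.
v = √(2·1.89/0.0310) = 11.0 m/s.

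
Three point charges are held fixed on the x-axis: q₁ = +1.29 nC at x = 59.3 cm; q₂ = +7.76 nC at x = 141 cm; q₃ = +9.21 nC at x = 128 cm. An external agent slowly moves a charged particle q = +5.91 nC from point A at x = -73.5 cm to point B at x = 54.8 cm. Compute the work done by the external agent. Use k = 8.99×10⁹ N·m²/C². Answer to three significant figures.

For quasistatic motion the external work equals the change in potential energy: W_ext = qΔV = q(V_B − V_A).
At A: distances to the source charges are 1.33 m, 2.15 m, 2.02 m; V_A = Σ kqᵢ/rᵢ = 82.3 V.
At B: distances to the source charges are 0.0450 m, 0.862 m, 0.732 m; V_B = Σ kqᵢ/rᵢ = 452 V.
ΔV = V_B − V_A = 369 V.
W_ext = qΔV = (5.91×10⁻⁹ C)(369 V) = 2.18×10⁻⁶ J.

2.18×10⁻⁶ J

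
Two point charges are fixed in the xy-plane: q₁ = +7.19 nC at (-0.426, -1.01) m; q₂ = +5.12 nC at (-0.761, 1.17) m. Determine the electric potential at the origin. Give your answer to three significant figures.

91.9 V

Electric potential is a scalar, so the contributions from each charge add algebraically: V = Σ kqᵢ/rᵢ.
Distances from the field point to each charge: r₁ = 1.10 m, r₂ = 1.40 m.
V = k[(7.19×10⁻⁹)/(1.10) + (5.12×10⁻⁹)/(1.40)] = 91.9 V.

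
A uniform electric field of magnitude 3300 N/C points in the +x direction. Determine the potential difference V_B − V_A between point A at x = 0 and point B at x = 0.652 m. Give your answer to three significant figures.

In a uniform field, potential decreases in the direction of E: V_B − V_A = −E·Δx.
V_B − V_A = −(3300 V/m)(0.652 m) = -2150 V.

-2150 V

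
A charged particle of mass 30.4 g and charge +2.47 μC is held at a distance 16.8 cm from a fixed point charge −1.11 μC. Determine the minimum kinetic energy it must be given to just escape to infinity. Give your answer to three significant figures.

To just escape, total mechanical energy must reach zero at infinity: ½mv²_min + U = 0, so ½mv²_min = −U = |kQq|/r.
|U| = |kQq|/r = (8.99×10⁹ N·m²/C²)(1.11×10⁻⁶)(2.47×10⁻⁶)/(0.168) = 0.147 J.

0.147 J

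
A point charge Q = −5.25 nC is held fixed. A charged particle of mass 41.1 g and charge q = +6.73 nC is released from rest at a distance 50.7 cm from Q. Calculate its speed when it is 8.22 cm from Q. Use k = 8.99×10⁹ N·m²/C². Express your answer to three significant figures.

0.0126 m/s

Only the electrostatic force acts, so mechanical energy is conserved: ½mv² = U₁ − U₂ = kQq(1/r₁ − 1/r₂).
U₁ − U₂ = (8.99×10⁹ N·m²/C²)(-5.25×10⁻⁹ C)(6.73×10⁻⁹ C)(1/0.507 − 1/0.0822) = 3.24×10⁻⁶ J.
v = √(2·3.24×10⁻⁶/0.0411) = 0.0126 m/s.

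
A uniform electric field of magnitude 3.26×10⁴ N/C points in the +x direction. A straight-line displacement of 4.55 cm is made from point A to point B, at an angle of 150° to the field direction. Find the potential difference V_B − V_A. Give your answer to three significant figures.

1280 V

Only the component of displacement along E changes the potential: ΔV = −E·d·cosθ.
ΔV = −(3.26×10⁴ V/m)(0.0455 m)cos150° = 1280 V.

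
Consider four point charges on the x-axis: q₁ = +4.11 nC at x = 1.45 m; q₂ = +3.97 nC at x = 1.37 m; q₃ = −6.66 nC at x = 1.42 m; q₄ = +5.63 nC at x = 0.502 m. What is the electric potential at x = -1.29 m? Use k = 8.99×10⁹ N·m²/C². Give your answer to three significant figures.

Electric potential is a scalar, so the contributions from each charge add algebraically: V = Σ kqᵢ/rᵢ.
Distances from the field point to each charge: r₁ = 2.74 m, r₂ = 2.66 m, r₃ = 2.71 m, r₄ = 1.79 m.
V = k[(4.11×10⁻⁹)/(2.74) + (3.97×10⁻⁹)/(2.66) + (-6.66×10⁻⁹)/(2.71) + (5.63×10⁻⁹)/(1.79)] = 33.1 V.

33.1 V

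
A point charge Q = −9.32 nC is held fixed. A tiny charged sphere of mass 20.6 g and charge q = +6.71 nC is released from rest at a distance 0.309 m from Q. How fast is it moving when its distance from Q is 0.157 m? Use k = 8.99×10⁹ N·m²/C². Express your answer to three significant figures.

Only the electrostatic force acts, so mechanical energy is conserved: ½mv² = U₁ − U₂ = kQq(1/r₁ − 1/r₂).
U₁ − U₂ = (8.99×10⁹ N·m²/C²)(-9.32×10⁻⁹ C)(6.71×10⁻⁹ C)(1/0.309 − 1/0.157) = 1.76×10⁻⁶ J.
v = √(2·1.76×10⁻⁶/0.0206) = 0.0131 m/s.

0.0131 m/s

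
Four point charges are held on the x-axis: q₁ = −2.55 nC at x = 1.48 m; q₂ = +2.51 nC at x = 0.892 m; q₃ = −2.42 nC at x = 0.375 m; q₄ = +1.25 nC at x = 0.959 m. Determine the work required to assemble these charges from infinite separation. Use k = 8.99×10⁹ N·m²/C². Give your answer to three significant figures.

1.66×10⁻⁷ J

The assembly work is the sum of pairwise potential energies, U = Σ_{i<j} kqᵢqⱼ/rᵢⱼ.
Pair separations: r₁₂ = 0.588 m, r₁₃ = 1.10 m, r₁₄ = 0.521 m, r₂₃ = 0.517 m, r₂₄ = 0.0670 m, r₃₄ = 0.584 m.
Summing all 6 pair terms gives U = 1.66×10⁻⁷ J.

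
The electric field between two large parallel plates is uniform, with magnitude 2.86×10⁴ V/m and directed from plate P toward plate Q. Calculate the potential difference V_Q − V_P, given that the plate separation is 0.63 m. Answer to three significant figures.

In a uniform field, potential decreases in the direction of E: ΔV = −E·d for a displacement d parallel to E.
Going from P to Q is a displacement of 0.63 m along the field, so V_Q − V_P = −Ed = -1.80×10⁴ V.

-1.80×10⁴ V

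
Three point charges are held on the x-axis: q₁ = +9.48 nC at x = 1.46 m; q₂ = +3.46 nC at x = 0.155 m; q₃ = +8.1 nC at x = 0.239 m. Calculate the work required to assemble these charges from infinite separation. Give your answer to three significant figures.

3.79×10⁻⁶ J

The work to assemble the configuration equals its total potential energy, U = Σ kqᵢqⱼ/rᵢⱼ over all pairs.
Pair separations: r₁₂ = 1.30 m, r₁₃ = 1.22 m, r₂₃ = 0.0840 m.
U = (2.26×10⁻⁷) + (5.65×10⁻⁷) + (3.00×10⁻⁶) = 3.79×10⁻⁶ J.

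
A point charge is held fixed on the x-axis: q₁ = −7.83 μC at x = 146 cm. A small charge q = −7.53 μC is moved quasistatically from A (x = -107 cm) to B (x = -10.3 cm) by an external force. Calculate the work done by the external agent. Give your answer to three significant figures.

0.130 J

For quasistatic motion the external work equals the change in potential energy: W_ext = qΔV = q(V_B − V_A).
At A: distance to the source charge is 2.53 m; V_A = kq₁/r = -2.78×10⁴ V.
At B: distance to the source charge is 1.56 m; V_B = kq₁/r = -4.50×10⁴ V.
ΔV = V_B − V_A = -1.72×10⁴ V.
W_ext = qΔV = (-7.53×10⁻⁶ C)(-1.72×10⁴ V) = 0.130 J.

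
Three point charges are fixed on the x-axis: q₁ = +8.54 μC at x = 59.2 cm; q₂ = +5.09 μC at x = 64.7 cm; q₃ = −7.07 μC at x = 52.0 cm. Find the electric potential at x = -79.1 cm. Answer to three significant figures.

The total potential is the scalar sum of each charge's contribution, V = Σ kqᵢ/rᵢ.
Distances from the field point to each charge: r₁ = 1.38 m, r₂ = 1.44 m, r₃ = 1.31 m.
V = k[(8.54×10⁻⁶)/(1.38) + (5.09×10⁻⁶)/(1.44) + (-7.07×10⁻⁶)/(1.31)] = 3.89×10⁴ V.

3.89×10⁴ V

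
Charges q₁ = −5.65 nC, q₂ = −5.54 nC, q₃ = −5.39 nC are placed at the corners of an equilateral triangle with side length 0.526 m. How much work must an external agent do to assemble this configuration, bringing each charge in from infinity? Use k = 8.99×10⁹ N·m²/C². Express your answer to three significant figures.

1.57×10⁻⁶ J

The assembly work is the sum of pairwise potential energies, U = Σ_{i<j} kqᵢqⱼ/rᵢⱼ.
All three pair separations equal the side length, 0.526 m.
U = (5.35×10⁻⁷) + (5.20×10⁻⁷) + (5.10×10⁻⁷) = 1.57×10⁻⁶ J.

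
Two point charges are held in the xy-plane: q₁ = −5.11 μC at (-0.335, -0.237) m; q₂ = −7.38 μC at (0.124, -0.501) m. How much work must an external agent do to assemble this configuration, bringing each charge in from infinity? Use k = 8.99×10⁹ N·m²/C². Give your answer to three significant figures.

The work to assemble the configuration equals its total potential energy, U = Σ kqᵢqⱼ/rᵢⱼ over all pairs.
Pair separations: r₁₂ = 0.530 m.
U = (0.640) = 0.640 J.

0.640 J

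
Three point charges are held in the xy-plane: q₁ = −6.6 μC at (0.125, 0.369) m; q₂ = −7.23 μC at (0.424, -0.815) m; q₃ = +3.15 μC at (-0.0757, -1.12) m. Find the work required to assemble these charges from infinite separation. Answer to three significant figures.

The assembly work is the sum of pairwise potential energies, U = Σ_{i<j} kqᵢqⱼ/rᵢⱼ.
Pair separations: r₁₂ = 1.22 m, r₁₃ = 1.50 m, r₂₃ = 0.585 m.
U = (0.351) + (-0.124) + (-0.350) = -0.123 J.

-0.123 J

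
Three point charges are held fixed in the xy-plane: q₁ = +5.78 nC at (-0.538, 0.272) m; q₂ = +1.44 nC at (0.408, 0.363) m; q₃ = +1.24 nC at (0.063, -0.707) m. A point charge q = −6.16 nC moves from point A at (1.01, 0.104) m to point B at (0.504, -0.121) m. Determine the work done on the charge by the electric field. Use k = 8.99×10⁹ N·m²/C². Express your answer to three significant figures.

1.60×10⁻⁷ J

The work done by the electric force is W_field = −ΔU = −q(V_B − V_A) = q(V_A − V_B).
At A: distances to the source charges are 1.56 m, 0.655 m, 1.25 m; V_A = Σ kqᵢ/rᵢ = 62.1 V.
At B: distances to the source charges are 1.11 m, 0.493 m, 0.733 m; V_B = Σ kqᵢ/rᵢ = 88.1 V.
ΔV = V_B − V_A = 26.0 V.
W_field = −qΔV = −(-6.16×10⁻⁹ C)(26.0 V) = 1.60×10⁻⁷ J.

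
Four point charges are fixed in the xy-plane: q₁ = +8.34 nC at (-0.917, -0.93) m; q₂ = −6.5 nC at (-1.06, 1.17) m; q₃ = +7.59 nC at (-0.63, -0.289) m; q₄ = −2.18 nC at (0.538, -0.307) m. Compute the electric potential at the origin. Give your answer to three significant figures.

Electric potential is a scalar, so the contributions from each charge add algebraically: V = Σ kqᵢ/rᵢ.
Distances from the field point to each charge: r₁ = 1.31 m, r₂ = 1.58 m, r₃ = 0.693 m, r₄ = 0.619 m.
V = k[(8.34×10⁻⁹)/(1.31) + (-6.50×10⁻⁹)/(1.58) + (7.59×10⁻⁹)/(0.693) + (-2.18×10⁻⁹)/(0.619)] = 87.2 V.

87.2 V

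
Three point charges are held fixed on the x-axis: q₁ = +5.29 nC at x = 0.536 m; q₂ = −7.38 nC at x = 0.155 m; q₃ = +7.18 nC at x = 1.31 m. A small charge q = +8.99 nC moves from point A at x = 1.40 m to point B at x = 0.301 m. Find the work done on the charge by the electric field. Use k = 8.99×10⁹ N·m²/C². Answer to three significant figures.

The work done by the electric force is W_field = −ΔU = −q(V_B − V_A) = q(V_A − V_B).
At A: distances to the source charges are 0.864 m, 1.24 m, 0.0900 m; V_A = Σ kqᵢ/rᵢ = 719 V.
At B: distances to the source charges are 0.235 m, 0.146 m, 1.01 m; V_B = Σ kqᵢ/rᵢ = -188 V.
ΔV = V_B − V_A = -907 V.
W_field = −qΔV = −(8.99×10⁻⁹ C)(-907 V) = 8.15×10⁻⁶ J.

8.15×10⁻⁶ J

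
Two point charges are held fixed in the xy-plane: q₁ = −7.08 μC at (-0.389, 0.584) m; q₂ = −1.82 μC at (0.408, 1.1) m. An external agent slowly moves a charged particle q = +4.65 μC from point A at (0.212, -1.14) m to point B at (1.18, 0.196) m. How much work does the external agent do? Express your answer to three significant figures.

For quasistatic motion the external work equals the change in potential energy: W_ext = qΔV = q(V_B − V_A).
At A: distances to the source charges are 1.83 m, 2.25 m; V_A = Σ kqᵢ/rᵢ = -4.21×10⁴ V.
At B: distances to the source charges are 1.62 m, 1.19 m; V_B = Σ kqᵢ/rᵢ = -5.31×10⁴ V.
ΔV = V_B − V_A = -1.10×10⁴ V.
W_ext = qΔV = (4.65×10⁻⁶ C)(-1.10×10⁴ V) = -0.0512 J.

-0.0512 J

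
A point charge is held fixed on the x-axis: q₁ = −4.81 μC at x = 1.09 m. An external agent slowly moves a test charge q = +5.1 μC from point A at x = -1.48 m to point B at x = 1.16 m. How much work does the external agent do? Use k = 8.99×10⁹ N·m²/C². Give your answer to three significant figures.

For quasistatic motion the external work equals the change in potential energy: W_ext = qΔV = q(V_B − V_A).
At A: distance to the source charge is 2.57 m; V_A = kq₁/r = -1.68×10⁴ V.
At B: distance to the source charge is 0.0700 m; V_B = kq₁/r = -6.18×10⁵ V.
ΔV = V_B − V_A = -6.01×10⁵ V.
W_ext = qΔV = (5.10×10⁻⁶ C)(-6.01×10⁵ V) = -3.06 J.

-3.06 J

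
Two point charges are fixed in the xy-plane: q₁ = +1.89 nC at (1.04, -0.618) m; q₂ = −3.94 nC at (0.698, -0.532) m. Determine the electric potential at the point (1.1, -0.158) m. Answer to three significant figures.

-27.9 V

Electric potential is a scalar, so the contributions from each charge add algebraically: V = Σ kqᵢ/rᵢ.
Distances from the field point to each charge: r₁ = 0.464 m, r₂ = 0.549 m.
V = k[(1.89×10⁻⁹)/(0.464) + (-3.94×10⁻⁹)/(0.549)] = -27.9 V.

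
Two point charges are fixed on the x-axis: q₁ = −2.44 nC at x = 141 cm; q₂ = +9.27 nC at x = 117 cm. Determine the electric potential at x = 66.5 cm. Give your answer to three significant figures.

136 V

The total potential is the scalar sum of each charge's contribution, V = Σ kqᵢ/rᵢ.
Distances from the field point to each charge: r₁ = 0.745 m, r₂ = 0.505 m.
V = k[(-2.44×10⁻⁹)/(0.745) + (9.27×10⁻⁹)/(0.505)] = 136 V.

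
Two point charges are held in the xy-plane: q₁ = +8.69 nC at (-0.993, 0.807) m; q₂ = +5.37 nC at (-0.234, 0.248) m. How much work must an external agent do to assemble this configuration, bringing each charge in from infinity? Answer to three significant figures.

The assembly work is the sum of pairwise potential energies, U = Σ_{i<j} kqᵢqⱼ/rᵢⱼ.
Pair separations: r₁₂ = 0.943 m.
U = (4.45×10⁻⁷) = 4.45×10⁻⁷ J.

4.45×10⁻⁷ J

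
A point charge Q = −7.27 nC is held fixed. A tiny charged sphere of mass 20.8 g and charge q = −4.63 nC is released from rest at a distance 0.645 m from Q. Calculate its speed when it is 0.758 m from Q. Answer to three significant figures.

Only the electrostatic force acts, so mechanical energy is conserved: ½mv² = U₁ − U₂ = kQq(1/r₁ − 1/r₂).
U₁ − U₂ = (8.99×10⁹ N·m²/C²)(-7.27×10⁻⁹ C)(-4.63×10⁻⁹ C)(1/0.645 − 1/0.758) = 6.99×10⁻⁸ J.
v = √(2·6.99×10⁻⁸/0.0208) = 2.59×10⁻³ m/s.

2.59×10⁻³ m/s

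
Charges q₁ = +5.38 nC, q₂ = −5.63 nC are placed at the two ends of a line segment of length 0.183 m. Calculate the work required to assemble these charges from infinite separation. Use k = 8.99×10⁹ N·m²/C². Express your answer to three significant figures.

The work to assemble the configuration equals its total potential energy, U = Σ kqᵢqⱼ/rᵢⱼ over all pairs.
The separation is r = 0.183 m.
U = (-1.49×10⁻⁶) = -1.49×10⁻⁶ J.

-1.49×10⁻⁶ J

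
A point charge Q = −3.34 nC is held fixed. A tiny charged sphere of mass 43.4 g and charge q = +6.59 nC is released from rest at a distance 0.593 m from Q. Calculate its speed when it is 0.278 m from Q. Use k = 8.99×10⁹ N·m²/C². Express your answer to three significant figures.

4.17×10⁻³ m/s

Only the electrostatic force acts, so mechanical energy is conserved: ½mv² = U₁ − U₂ = kQq(1/r₁ − 1/r₂).
U₁ − U₂ = (8.99×10⁹ N·m²/C²)(-3.34×10⁻⁹ C)(6.59×10⁻⁹ C)(1/0.593 − 1/0.278) = 3.78×10⁻⁷ J.
v = √(2·3.78×10⁻⁷/0.0434) = 4.17×10⁻³ m/s.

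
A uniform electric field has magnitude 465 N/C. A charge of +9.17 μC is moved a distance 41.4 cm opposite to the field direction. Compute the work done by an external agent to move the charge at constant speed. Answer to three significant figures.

The potential change for a displacement 41.4 cm opposite to the field direction is ΔV = +Ed = 193 V.
W_ext = qΔV = 1.77×10⁻³ J.

1.77×10⁻³ J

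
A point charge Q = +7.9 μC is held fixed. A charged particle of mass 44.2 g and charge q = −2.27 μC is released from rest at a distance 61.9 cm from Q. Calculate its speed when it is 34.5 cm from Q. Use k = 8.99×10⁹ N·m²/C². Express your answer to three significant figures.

3.06 m/s

Only the electrostatic force acts, so mechanical energy is conserved: ½mv² = U₁ − U₂ = kQq(1/r₁ − 1/r₂).
U₁ − U₂ = (8.99×10⁹ N·m²/C²)(7.90×10⁻⁶ C)(-2.27×10⁻⁶ C)(1/0.619 − 1/0.345) = 0.207 J.
v = √(2·0.207/0.0442) = 3.06 m/s.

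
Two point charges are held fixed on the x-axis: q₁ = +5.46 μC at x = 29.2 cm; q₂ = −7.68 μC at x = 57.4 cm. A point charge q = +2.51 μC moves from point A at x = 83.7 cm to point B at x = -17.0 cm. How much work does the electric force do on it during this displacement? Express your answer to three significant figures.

The work done by the electric force is W_field = −ΔU = −q(V_B − V_A) = q(V_A − V_B).
At A: distances to the source charges are 0.545 m, 0.263 m; V_A = Σ kqᵢ/rᵢ = -1.72×10⁵ V.
At B: distances to the source charges are 0.462 m, 0.744 m; V_B = Σ kqᵢ/rᵢ = 1.34×10⁴ V.
ΔV = V_B − V_A = 1.86×10⁵ V.
W_field = −qΔV = −(2.51×10⁻⁶ C)(1.86×10⁵ V) = -0.467 J.

-0.467 J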